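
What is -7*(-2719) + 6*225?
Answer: 20383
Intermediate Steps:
-7*(-2719) + 6*225 = 19033 + 1350 = 20383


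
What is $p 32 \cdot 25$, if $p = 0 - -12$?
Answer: $9600$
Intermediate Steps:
$p = 12$ ($p = 0 + 12 = 12$)
$p 32 \cdot 25 = 12 \cdot 32 \cdot 25 = 384 \cdot 25 = 9600$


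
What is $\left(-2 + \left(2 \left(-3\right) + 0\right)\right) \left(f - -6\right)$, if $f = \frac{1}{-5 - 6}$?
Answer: $- \frac{520}{11} \approx -47.273$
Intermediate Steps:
$f = - \frac{1}{11}$ ($f = \frac{1}{-5 - 6} = \frac{1}{-11} = - \frac{1}{11} \approx -0.090909$)
$\left(-2 + \left(2 \left(-3\right) + 0\right)\right) \left(f - -6\right) = \left(-2 + \left(2 \left(-3\right) + 0\right)\right) \left(- \frac{1}{11} - -6\right) = \left(-2 + \left(-6 + 0\right)\right) \left(- \frac{1}{11} + 6\right) = \left(-2 - 6\right) \frac{65}{11} = \left(-8\right) \frac{65}{11} = - \frac{520}{11}$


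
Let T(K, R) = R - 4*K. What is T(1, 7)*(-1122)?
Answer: -3366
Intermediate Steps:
T(1, 7)*(-1122) = (7 - 4*1)*(-1122) = (7 - 4)*(-1122) = 3*(-1122) = -3366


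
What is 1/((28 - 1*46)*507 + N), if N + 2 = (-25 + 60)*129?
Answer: -1/4613 ≈ -0.00021678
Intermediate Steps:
N = 4513 (N = -2 + (-25 + 60)*129 = -2 + 35*129 = -2 + 4515 = 4513)
1/((28 - 1*46)*507 + N) = 1/((28 - 1*46)*507 + 4513) = 1/((28 - 46)*507 + 4513) = 1/(-18*507 + 4513) = 1/(-9126 + 4513) = 1/(-4613) = -1/4613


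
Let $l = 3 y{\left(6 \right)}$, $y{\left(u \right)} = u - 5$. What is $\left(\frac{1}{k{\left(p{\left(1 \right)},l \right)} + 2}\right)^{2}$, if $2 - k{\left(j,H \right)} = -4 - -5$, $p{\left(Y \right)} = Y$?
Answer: $\frac{1}{9} \approx 0.11111$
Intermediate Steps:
$y{\left(u \right)} = -5 + u$
$l = 3$ ($l = 3 \left(-5 + 6\right) = 3 \cdot 1 = 3$)
$k{\left(j,H \right)} = 1$ ($k{\left(j,H \right)} = 2 - \left(-4 - -5\right) = 2 - \left(-4 + 5\right) = 2 - 1 = 1$)
$\left(\frac{1}{k{\left(p{\left(1 \right)},l \right)} + 2}\right)^{2} = \left(\frac{1}{1 + 2}\right)^{2} = \left(\frac{1}{3}\right)^{2} = \frac{1}{9}$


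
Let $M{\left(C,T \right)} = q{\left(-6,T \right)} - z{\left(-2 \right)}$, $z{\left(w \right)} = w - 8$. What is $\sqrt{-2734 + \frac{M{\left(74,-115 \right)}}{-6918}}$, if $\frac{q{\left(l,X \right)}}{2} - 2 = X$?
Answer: $\frac{i \sqrt{3634562698}}{1153} \approx 52.287 i$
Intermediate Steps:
$q{\left(l,X \right)} = 4 + 2 X$
$z{\left(w \right)} = -8 + w$
$M{\left(C,T \right)} = 14 + 2 T$ ($M{\left(C,T \right)} = \left(4 + 2 T\right) - \left(-8 - 2\right) = \left(4 + 2 T\right) - -10 = \left(4 + 2 T\right) + 10 = 14 + 2 T$)
$\sqrt{-2734 + \frac{M{\left(74,-115 \right)}}{-6918}} = \sqrt{-2734 + \frac{14 + 2 \left(-115\right)}{-6918}} = \sqrt{-2734 + \left(14 - 230\right) \left(- \frac{1}{6918}\right)} = \sqrt{-2734 - - \frac{36}{1153}} = \sqrt{-2734 + \frac{36}{1153}} = \sqrt{- \frac{3152266}{1153}} = \frac{i \sqrt{3634562698}}{1153}$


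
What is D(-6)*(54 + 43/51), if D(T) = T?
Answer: -5594/17 ≈ -329.06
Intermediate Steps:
D(-6)*(54 + 43/51) = -6*(54 + 43/51) = -6*2797/51 = -5594/17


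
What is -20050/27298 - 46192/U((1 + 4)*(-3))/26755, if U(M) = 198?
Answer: -26868905929/36152720505 ≈ -0.74321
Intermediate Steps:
-20050/27298 - 46192/U((1 + 4)*(-3))/26755 = -20050/27298 - 46192/198/26755 = -20050*1/27298 - 46192*1/198*(1/26755) = -10025/13649 - 23096/99*1/26755 = -10025/13649 - 23096/2648745 = -26868905929/36152720505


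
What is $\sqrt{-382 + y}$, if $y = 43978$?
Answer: $6 \sqrt{1211} \approx 208.8$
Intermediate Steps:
$\sqrt{-382 + y} = \sqrt{-382 + 43978} = \sqrt{43596} = 6 \sqrt{1211}$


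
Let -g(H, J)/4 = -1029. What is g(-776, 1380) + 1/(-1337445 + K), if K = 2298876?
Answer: 3957249997/961431 ≈ 4116.0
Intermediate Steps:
g(H, J) = 4116 (g(H, J) = -4*(-1029) = 4116)
g(-776, 1380) + 1/(-1337445 + K) = 4116 + 1/(-1337445 + 2298876) = 4116 + 1/961431 = 3957249997/961431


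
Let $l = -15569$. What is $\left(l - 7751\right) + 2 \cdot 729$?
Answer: $-21862$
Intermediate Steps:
$\left(l - 7751\right) + 2 \cdot 729 = \left(-15569 - 7751\right) + 2 \cdot 729 = -23320 + 1458 = -21862$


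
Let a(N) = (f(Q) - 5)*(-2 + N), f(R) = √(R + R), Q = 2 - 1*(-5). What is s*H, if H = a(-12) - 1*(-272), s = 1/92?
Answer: 171/46 - 7*√14/46 ≈ 3.1480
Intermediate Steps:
Q = 7 (Q = 2 + 5 = 7)
s = 1/92 ≈ 0.010870
f(R) = √2*√R (f(R) = √(2*R) = √2*√R)
a(N) = (-5 + √14)*(-2 + N) (a(N) = (√2*√7 - 5)*(-2 + N) = (√14 - 5)*(-2 + N) = (-5 + √14)*(-2 + N))
H = 342 - 14*√14 (H = (10 - 5*(-12) - 2*√14 - 12*√14) - 1*(-272) = (10 + 60 - 2*√14 - 12*√14) + 272 = (70 - 14*√14) + 272 = 342 - 14*√14 ≈ 289.62)
s*H = (342 - 14*√14)/92 = 171/46 - 7*√14/46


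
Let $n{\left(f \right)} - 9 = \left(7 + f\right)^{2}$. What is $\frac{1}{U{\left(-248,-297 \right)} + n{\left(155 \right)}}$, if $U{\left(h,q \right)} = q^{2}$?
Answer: $\frac{1}{114462} \approx 8.7365 \cdot 10^{-6}$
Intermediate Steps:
$n{\left(f \right)} = 9 + \left(7 + f\right)^{2}$
$\frac{1}{U{\left(-248,-297 \right)} + n{\left(155 \right)}} = \frac{1}{\left(-297\right)^{2} + \left(9 + \left(7 + 155\right)^{2}\right)} = \frac{1}{88209 + \left(9 + 162^{2}\right)} = \frac{1}{88209 + \left(9 + 26244\right)} = \frac{1}{88209 + 26253} = \frac{1}{114462}$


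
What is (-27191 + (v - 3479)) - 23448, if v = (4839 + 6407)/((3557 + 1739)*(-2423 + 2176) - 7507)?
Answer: -71198680288/1315619 ≈ -54118.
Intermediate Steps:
v = -11246/1315619 (v = 11246/(5296*(-247) - 7507) = 11246/(-1308112 - 7507) = 11246/(-1315619) = 11246*(-1/1315619) = -11246/1315619 ≈ -0.0085481)
(-27191 + (v - 3479)) - 23448 = (-27191 + (-11246/1315619 - 3479)) - 23448 = (-27191 - 4577049747/1315619) - 23448 = -40350045976/1315619 - 23448 = -71198680288/1315619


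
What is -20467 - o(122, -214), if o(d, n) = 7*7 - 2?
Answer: -20514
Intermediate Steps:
o(d, n) = 47 (o(d, n) = 49 - 2 = 47)
-20467 - o(122, -214) = -20467 - 1*47 = -20467 - 47 = -20514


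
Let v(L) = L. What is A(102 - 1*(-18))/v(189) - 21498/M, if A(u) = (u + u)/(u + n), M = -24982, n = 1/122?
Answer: 10036607027/11521486053 ≈ 0.87112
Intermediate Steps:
n = 1/122 ≈ 0.0081967
A(u) = 2*u/(1/122 + u) (A(u) = (u + u)/(u + 1/122) = (2*u)/(1/122 + u) = 2*u/(1/122 + u))
A(102 - 1*(-18))/v(189) - 21498/M = (244*(102 - 1*(-18))/(1 + 122*(102 - 1*(-18))))/189 - 21498/(-24982) = (244*(102 + 18)/(1 + 122*(102 + 18)))*(1/189) - 21498*(-1/24982) = (244*120/(1 + 122*120))*(1/189) + 10749/12491 = (244*120/(1 + 14640))*(1/189) + 10749/12491 = (244*120/14641)*(1/189) + 10749/12491 = (244*120*(1/14641))*(1/189) + 10749/12491 = (29280/14641)*(1/189) + 10749/12491 = 9760/922383 + 10749/12491 = 10036607027/11521486053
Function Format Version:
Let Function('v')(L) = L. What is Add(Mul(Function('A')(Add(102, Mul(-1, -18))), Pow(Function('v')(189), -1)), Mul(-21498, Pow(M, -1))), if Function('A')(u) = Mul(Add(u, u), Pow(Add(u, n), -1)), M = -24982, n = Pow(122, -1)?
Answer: Rational(10036607027, 11521486053) ≈ 0.87112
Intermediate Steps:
n = Rational(1, 122) ≈ 0.0081967
Function('A')(u) = Mul(2, u, Pow(Add(Rational(1, 122), u), -1)) (Function('A')(u) = Mul(Add(u, u), Pow(Add(u, Rational(1, 122)), -1)) = Mul(Mul(2, u), Pow(Add(Rational(1, 122), u), -1)) = Mul(2, u, Pow(Add(Rational(1, 122), u), -1)))
Add(Mul(Function('A')(Add(102, Mul(-1, -18))), Pow(Function('v')(189), -1)), Mul(-21498, Pow(M, -1))) = Add(Mul(Mul(244, Add(102, Mul(-1, -18)), Pow(Add(1, Mul(122, Add(102, Mul(-1, -18)))), -1)), Pow(189, -1)), Mul(-21498, Pow(-24982, -1))) = Add(Mul(Mul(244, Add(102, 18), Pow(Add(1, Mul(122, Add(102, 18))), -1)), Rational(1, 189)), Mul(-21498, Rational(-1, 24982))) = Add(Mul(Mul(244, 120, Pow(Add(1, Mul(122, 120)), -1)), Rational(1, 189)), Rational(10749, 12491)) = Add(Mul(Mul(244, 120, Pow(Add(1, 14640), -1)), Rational(1, 189)), Rational(10749, 12491)) = Add(Mul(Mul(244, 120, Pow(14641, -1)), Rational(1, 189)), Rational(10749, 12491)) = Add(Mul(Mul(244, 120, Rational(1, 14641)), Rational(1, 189)), Rational(10749, 12491)) = Add(Mul(Rational(29280, 14641), Rational(1, 189)), Rational(10749, 12491)) = Add(Rational(9760, 922383), Rational(10749, 12491)) = Rational(10036607027, 11521486053)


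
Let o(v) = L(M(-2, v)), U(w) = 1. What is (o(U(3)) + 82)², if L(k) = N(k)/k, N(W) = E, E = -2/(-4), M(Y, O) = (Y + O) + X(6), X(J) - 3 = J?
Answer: 1723969/256 ≈ 6734.3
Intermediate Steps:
X(J) = 3 + J
M(Y, O) = 9 + O + Y (M(Y, O) = (Y + O) + (3 + 6) = (O + Y) + 9 = 9 + O + Y)
E = ½ (E = -2*(-¼) = ½ ≈ 0.50000)
N(W) = ½
L(k) = 1/(2*k)
o(v) = 1/(2*(7 + v)) (o(v) = 1/(2*(9 + v - 2)) = 1/(2*(7 + v)))
(o(U(3)) + 82)² = (1/(2*(7 + 1)) + 82)² = ((½)/8 + 82)² = ((½)*(⅛) + 82)² = (1/16 + 82)² = (1313/16)² = 1723969/256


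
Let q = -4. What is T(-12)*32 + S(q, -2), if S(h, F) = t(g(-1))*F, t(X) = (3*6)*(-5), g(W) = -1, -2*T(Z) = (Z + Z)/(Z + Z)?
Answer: 164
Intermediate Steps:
T(Z) = -½ (T(Z) = -(Z + Z)/(2*(Z + Z)) = -2*Z/(2*(2*Z)) = -2*Z*1/(2*Z)/2 = -½*1 = -½)
t(X) = -90 (t(X) = 18*(-5) = -90)
S(h, F) = -90*F
T(-12)*32 + S(q, -2) = -½*32 - 90*(-2) = -16 + 180 = 164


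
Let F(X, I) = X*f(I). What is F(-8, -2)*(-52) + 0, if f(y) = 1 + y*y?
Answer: 2080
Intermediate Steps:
f(y) = 1 + y²
F(X, I) = X*(1 + I²)
F(-8, -2)*(-52) + 0 = -8*(1 + (-2)²)*(-52) + 0 = -8*(1 + 4)*(-52) + 0 = -8*5*(-52) + 0 = -40*(-52) + 0 = 2080 + 0 = 2080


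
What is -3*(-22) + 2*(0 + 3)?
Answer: 72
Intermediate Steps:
-3*(-22) + 2*(0 + 3) = 66 + 2*3 = 66 + 6 = 72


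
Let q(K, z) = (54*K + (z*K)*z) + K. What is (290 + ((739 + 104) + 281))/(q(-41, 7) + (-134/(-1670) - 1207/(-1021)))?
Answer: -602742245/1817066494 ≈ -0.33171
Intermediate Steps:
q(K, z) = 55*K + K*z² (q(K, z) = (54*K + (K*z)*z) + K = (54*K + K*z²) + K = 55*K + K*z²)
(290 + ((739 + 104) + 281))/(q(-41, 7) + (-134/(-1670) - 1207/(-1021))) = (290 + ((739 + 104) + 281))/(-41*(55 + 7²) + (-134/(-1670) - 1207/(-1021))) = (290 + (843 + 281))/(-41*(55 + 49) + (-134*(-1/1670) - 1207*(-1/1021))) = (290 + 1124)/(-41*104 + (67/835 + 1207/1021)) = 1414/(-4264 + 1076252/852535) = 1414/(-3634132988/852535) = 1414*(-852535/3634132988) = -602742245/1817066494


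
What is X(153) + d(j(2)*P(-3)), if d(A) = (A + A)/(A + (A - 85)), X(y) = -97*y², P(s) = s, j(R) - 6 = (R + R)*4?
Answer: -492735909/217 ≈ -2.2707e+6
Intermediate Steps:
j(R) = 6 + 8*R (j(R) = 6 + (R + R)*4 = 6 + (2*R)*4 = 6 + 8*R)
d(A) = 2*A/(-85 + 2*A) (d(A) = (2*A)/(A + (-85 + A)) = (2*A)/(-85 + 2*A) = 2*A/(-85 + 2*A))
X(153) + d(j(2)*P(-3)) = -97*153² + 2*((6 + 8*2)*(-3))/(-85 + 2*((6 + 8*2)*(-3))) = -97*23409 + 2*((6 + 16)*(-3))/(-85 + 2*((6 + 16)*(-3))) = -2270673 + 2*(22*(-3))/(-85 + 2*(22*(-3))) = -2270673 + 2*(-66)/(-85 + 2*(-66)) = -2270673 + 2*(-66)/(-85 - 132) = -2270673 + 2*(-66)/(-217) = -2270673 + 2*(-66)*(-1/217) = -2270673 + 132/217 = -492735909/217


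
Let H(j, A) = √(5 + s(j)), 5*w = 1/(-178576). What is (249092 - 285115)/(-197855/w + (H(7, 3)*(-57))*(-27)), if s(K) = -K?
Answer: -3181925502082600/15604514252482303248521 + 55439397*I*√2/31209028504964606497042 ≈ -2.0391e-7 + 2.5122e-15*I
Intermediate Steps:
w = -1/892880 (w = (⅕)/(-178576) = (⅕)*(-1/178576) = -1/892880 ≈ -1.1200e-6)
H(j, A) = √(5 - j)
(249092 - 285115)/(-197855/w + (H(7, 3)*(-57))*(-27)) = (249092 - 285115)/(-197855/(-1/892880) + (√(5 - 1*7)*(-57))*(-27)) = -36023/(-197855*(-892880) + (√(5 - 7)*(-57))*(-27)) = -36023/(176660772400 + (√(-2)*(-57))*(-27)) = -36023/(176660772400 + ((I*√2)*(-57))*(-27)) = -36023/(176660772400 - 57*I*√2*(-27)) = -36023/(176660772400 + 1539*I*√2)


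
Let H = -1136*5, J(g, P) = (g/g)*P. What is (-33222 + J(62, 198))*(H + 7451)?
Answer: -58485504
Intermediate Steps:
J(g, P) = P (J(g, P) = 1*P = P)
H = -5680
(-33222 + J(62, 198))*(H + 7451) = (-33222 + 198)*(-5680 + 7451) = -33024*1771 = -58485504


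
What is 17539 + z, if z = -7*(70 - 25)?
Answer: 17224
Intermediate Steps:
z = -315 (z = -7*45 = -315)
17539 + z = 17539 - 315 = 17224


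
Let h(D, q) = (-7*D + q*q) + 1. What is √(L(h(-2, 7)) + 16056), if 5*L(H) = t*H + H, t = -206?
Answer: 2*√3358 ≈ 115.90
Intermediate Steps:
h(D, q) = 1 + q² - 7*D (h(D, q) = (-7*D + q²) + 1 = (q² - 7*D) + 1 = 1 + q² - 7*D)
L(H) = -41*H (L(H) = (-206*H + H)/5 = (-205*H)/5 = -41*H)
√(L(h(-2, 7)) + 16056) = √(-41*(1 + 7² - 7*(-2)) + 16056) = √(-41*(1 + 49 + 14) + 16056) = √(-41*64 + 16056) = √(-2624 + 16056) = √13432 = 2*√3358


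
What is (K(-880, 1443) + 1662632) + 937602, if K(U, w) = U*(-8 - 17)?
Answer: 2622234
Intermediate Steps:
K(U, w) = -25*U (K(U, w) = U*(-25) = -25*U)
(K(-880, 1443) + 1662632) + 937602 = (-25*(-880) + 1662632) + 937602 = (22000 + 1662632) + 937602 = 1684632 + 937602 = 2622234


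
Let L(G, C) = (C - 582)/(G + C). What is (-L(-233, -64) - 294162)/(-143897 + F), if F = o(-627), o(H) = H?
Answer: 21841690/10730907 ≈ 2.0354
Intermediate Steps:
L(G, C) = (-582 + C)/(C + G)
F = -627
(-L(-233, -64) - 294162)/(-143897 + F) = (-(-582 - 64)/(-64 - 233) - 294162)/(-143897 - 627) = (-(-646)/(-297) - 294162)/(-144524) = (-(-1)*(-646)/297 - 294162)*(-1/144524) = (-1*646/297 - 294162)*(-1/144524) = (-646/297 - 294162)*(-1/144524) = -87366760/297*(-1/144524) = 21841690/10730907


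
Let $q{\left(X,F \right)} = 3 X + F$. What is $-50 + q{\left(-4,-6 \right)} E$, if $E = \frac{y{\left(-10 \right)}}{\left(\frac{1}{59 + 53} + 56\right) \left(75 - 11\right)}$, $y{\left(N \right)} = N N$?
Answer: $- \frac{35200}{697} \approx -50.502$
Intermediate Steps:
$q{\left(X,F \right)} = F + 3 X$
$y{\left(N \right)} = N^{2}$
$E = \frac{175}{6273}$ ($E = \frac{\left(-10\right)^{2}}{\left(\frac{1}{59 + 53} + 56\right) \left(75 - 11\right)} = \frac{100}{\left(\frac{1}{112} + 56\right) 64} = \frac{100}{\frac{6273}{112} \cdot 64} = \frac{100}{\frac{25092}{7}} = 100 \cdot \frac{7}{25092} = \frac{175}{6273} \approx 0.027897$)
$-50 + q{\left(-4,-6 \right)} E = -50 + \left(-6 + 3 \left(-4\right)\right) \frac{175}{6273} = -50 + \left(-6 - 12\right) \frac{175}{6273} = -50 - \frac{350}{697} = - \frac{35200}{697}$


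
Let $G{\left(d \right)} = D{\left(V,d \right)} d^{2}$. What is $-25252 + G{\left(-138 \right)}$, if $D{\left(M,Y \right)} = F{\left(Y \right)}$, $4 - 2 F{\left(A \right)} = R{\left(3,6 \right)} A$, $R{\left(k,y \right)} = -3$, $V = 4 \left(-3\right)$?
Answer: $-3929272$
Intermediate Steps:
$V = -12$
$F{\left(A \right)} = 2 + \frac{3 A}{2}$ ($F{\left(A \right)} = 2 - \frac{\left(-3\right) A}{2} = 2 + \frac{3 A}{2}$)
$D{\left(M,Y \right)} = 2 + \frac{3 Y}{2}$
$G{\left(d \right)} = d^{2} \left(2 + \frac{3 d}{2}\right)$ ($G{\left(d \right)} = \left(2 + \frac{3 d}{2}\right) d^{2} = d^{2} \left(2 + \frac{3 d}{2}\right)$)
$-25252 + G{\left(-138 \right)} = -25252 + \frac{\left(-138\right)^{2} \left(4 + 3 \left(-138\right)\right)}{2} = -25252 + \frac{1}{2} \cdot 19044 \left(4 - 414\right) = -25252 + \frac{1}{2} \cdot 19044 \left(-410\right) = -25252 - 3904020 = -3929272$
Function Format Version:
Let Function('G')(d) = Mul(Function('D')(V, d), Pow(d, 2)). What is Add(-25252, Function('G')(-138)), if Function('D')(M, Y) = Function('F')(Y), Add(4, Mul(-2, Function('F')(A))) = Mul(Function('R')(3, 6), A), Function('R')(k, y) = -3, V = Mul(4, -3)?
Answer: -3929272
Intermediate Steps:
V = -12
Function('F')(A) = Add(2, Mul(Rational(3, 2), A)) (Function('F')(A) = Add(2, Mul(Rational(-1, 2), Mul(-3, A))) = Add(2, Mul(Rational(3, 2), A)))
Function('D')(M, Y) = Add(2, Mul(Rational(3, 2), Y))
Function('G')(d) = Mul(Pow(d, 2), Add(2, Mul(Rational(3, 2), d))) (Function('G')(d) = Mul(Add(2, Mul(Rational(3, 2), d)), Pow(d, 2)) = Mul(Pow(d, 2), Add(2, Mul(Rational(3, 2), d))))
Add(-25252, Function('G')(-138)) = Add(-25252, Mul(Rational(1, 2), Pow(-138, 2), Add(4, Mul(3, -138)))) = Add(-25252, Mul(Rational(1, 2), 19044, Add(4, -414))) = Add(-25252, Mul(Rational(1, 2), 19044, -410)) = Add(-25252, -3904020) = -3929272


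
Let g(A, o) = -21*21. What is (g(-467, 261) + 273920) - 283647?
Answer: -10168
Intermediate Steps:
g(A, o) = -441
(g(-467, 261) + 273920) - 283647 = (-441 + 273920) - 283647 = 273479 - 283647 = -10168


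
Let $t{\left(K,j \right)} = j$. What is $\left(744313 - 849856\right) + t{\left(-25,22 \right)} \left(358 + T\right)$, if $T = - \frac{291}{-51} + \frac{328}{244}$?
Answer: $- \frac{101119837}{1037} \approx -97512.0$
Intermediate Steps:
$T = \frac{7311}{1037}$ ($T = \left(-291\right) \left(- \frac{1}{51}\right) + 328 \cdot \frac{1}{244} = \frac{97}{17} + \frac{82}{61} = \frac{7311}{1037} \approx 7.0501$)
$\left(744313 - 849856\right) + t{\left(-25,22 \right)} \left(358 + T\right) = \left(744313 - 849856\right) + 22 \left(358 + \frac{7311}{1037}\right) = -105543 + 22 \cdot \frac{378557}{1037} = -105543 + \frac{8328254}{1037} = - \frac{101119837}{1037}$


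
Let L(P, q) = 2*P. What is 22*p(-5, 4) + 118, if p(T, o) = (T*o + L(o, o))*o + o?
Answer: -850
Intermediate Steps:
p(T, o) = o + o*(2*o + T*o) (p(T, o) = (T*o + 2*o)*o + o = (2*o + T*o)*o + o = o*(2*o + T*o) + o = o + o*(2*o + T*o))
22*p(-5, 4) + 118 = 22*(4*(1 + 2*4 - 5*4)) + 118 = 22*(4*(1 + 8 - 20)) + 118 = 22*(4*(-11)) + 118 = 22*(-44) + 118 = -968 + 118 = -850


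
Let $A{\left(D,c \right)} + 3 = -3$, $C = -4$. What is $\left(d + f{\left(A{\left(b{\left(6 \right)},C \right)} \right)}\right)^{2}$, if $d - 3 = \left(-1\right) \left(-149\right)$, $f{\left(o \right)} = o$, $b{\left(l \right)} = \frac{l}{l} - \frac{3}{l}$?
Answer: $21316$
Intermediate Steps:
$b{\left(l \right)} = 1 - \frac{3}{l}$
$A{\left(D,c \right)} = -6$ ($A{\left(D,c \right)} = -3 - 3 = -6$)
$d = 152$ ($d = 3 - -149 = 3 + 149 = 152$)
$\left(d + f{\left(A{\left(b{\left(6 \right)},C \right)} \right)}\right)^{2} = \left(152 - 6\right)^{2} = 146^{2} = 21316$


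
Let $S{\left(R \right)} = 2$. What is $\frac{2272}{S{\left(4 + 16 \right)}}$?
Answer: $1136$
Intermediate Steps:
$\frac{2272}{S{\left(4 + 16 \right)}} = \frac{2272}{2} = 2272 \cdot \frac{1}{2} = 1136$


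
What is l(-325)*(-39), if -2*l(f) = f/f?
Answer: 39/2 ≈ 19.500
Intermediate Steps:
l(f) = -1/2 (l(f) = -f/(2*f) = -1/2*1 = -1/2)
l(-325)*(-39) = -1/2*(-39) = 39/2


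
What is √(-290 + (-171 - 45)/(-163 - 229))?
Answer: I*√14183/7 ≈ 17.013*I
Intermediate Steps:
√(-290 + (-171 - 45)/(-163 - 229)) = √(-290 - 216/(-392)) = √(-290 - 216*(-1/392)) = √(-290 + 27/49) = √(-14183/49) = I*√14183/7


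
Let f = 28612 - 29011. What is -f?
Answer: 399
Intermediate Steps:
f = -399
-f = -1*(-399) = 399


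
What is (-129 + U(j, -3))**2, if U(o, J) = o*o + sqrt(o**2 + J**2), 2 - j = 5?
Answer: 14418 - 720*sqrt(2) ≈ 13400.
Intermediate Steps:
j = -3 (j = 2 - 1*5 = 2 - 5 = -3)
U(o, J) = o**2 + sqrt(J**2 + o**2)
(-129 + U(j, -3))**2 = (-129 + ((-3)**2 + sqrt((-3)**2 + (-3)**2)))**2 = (-129 + (9 + sqrt(9 + 9)))**2 = (-129 + (9 + sqrt(18)))**2 = (-129 + (9 + 3*sqrt(2)))**2 = (-120 + 3*sqrt(2))**2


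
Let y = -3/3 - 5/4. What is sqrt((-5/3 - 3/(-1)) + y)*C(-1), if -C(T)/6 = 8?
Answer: -8*I*sqrt(33) ≈ -45.956*I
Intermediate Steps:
y = -9/4 (y = -3*1/3 - 5*1/4 = -1 - 5/4 = -9/4 ≈ -2.2500)
C(T) = -48 (C(T) = -6*8 = -48)
sqrt((-5/3 - 3/(-1)) + y)*C(-1) = sqrt((-5/3 - 3/(-1)) - 9/4)*(-48) = sqrt((-5*1/3 - 3*(-1)) - 9/4)*(-48) = sqrt((-5/3 + 3) - 9/4)*(-48) = sqrt(4/3 - 9/4)*(-48) = sqrt(-11/12)*(-48) = (I*sqrt(33)/6)*(-48) = -8*I*sqrt(33)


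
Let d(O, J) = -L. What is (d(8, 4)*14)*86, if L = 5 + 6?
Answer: -13244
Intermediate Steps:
L = 11
d(O, J) = -11 (d(O, J) = -1*11 = -11)
(d(8, 4)*14)*86 = -11*14*86 = -154*86 = -13244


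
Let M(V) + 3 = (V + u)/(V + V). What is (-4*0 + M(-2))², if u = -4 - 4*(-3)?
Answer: 81/4 ≈ 20.250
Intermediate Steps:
u = 8 (u = -4 + 12 = 8)
M(V) = -3 + (8 + V)/(2*V) (M(V) = -3 + (V + 8)/(V + V) = -3 + (8 + V)/((2*V)) = -3 + (8 + V)*(1/(2*V)) = -3 + (8 + V)/(2*V))
(-4*0 + M(-2))² = (-4*0 + (-5/2 + 4/(-2)))² = (0 + (-5/2 + 4*(-½)))² = (0 + (-5/2 - 2))² = (0 - 9/2)² = (-9/2)² = 81/4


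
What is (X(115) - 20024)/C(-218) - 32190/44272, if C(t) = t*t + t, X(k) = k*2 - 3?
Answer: -599808231/523582808 ≈ -1.1456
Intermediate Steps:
X(k) = -3 + 2*k (X(k) = 2*k - 3 = -3 + 2*k)
C(t) = t + t**2 (C(t) = t**2 + t = t + t**2)
(X(115) - 20024)/C(-218) - 32190/44272 = ((-3 + 2*115) - 20024)/((-218*(1 - 218))) - 32190/44272 = ((-3 + 230) - 20024)/((-218*(-217))) - 32190*1/44272 = (227 - 20024)/47306 - 16095/22136 = -19797*1/47306 - 16095/22136 = -19797/47306 - 16095/22136 = -599808231/523582808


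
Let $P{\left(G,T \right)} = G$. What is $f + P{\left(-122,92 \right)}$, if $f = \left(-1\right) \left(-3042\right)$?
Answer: $2920$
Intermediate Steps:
$f = 3042$
$f + P{\left(-122,92 \right)} = 3042 - 122 = 2920$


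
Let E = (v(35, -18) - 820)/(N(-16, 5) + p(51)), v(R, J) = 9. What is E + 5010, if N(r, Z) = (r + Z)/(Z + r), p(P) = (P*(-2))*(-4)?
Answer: 2048279/409 ≈ 5008.0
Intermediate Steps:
p(P) = 8*P (p(P) = -2*P*(-4) = 8*P)
N(r, Z) = 1 (N(r, Z) = (Z + r)/(Z + r) = 1)
E = -811/409 (E = (9 - 820)/(1 + 8*51) = -811/(1 + 408) = -811/409 ≈ -1.9829)
E + 5010 = -811/409 + 5010 = 2048279/409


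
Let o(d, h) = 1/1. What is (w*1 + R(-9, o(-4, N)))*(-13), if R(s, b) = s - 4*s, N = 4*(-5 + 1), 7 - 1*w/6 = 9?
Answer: -195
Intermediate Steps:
w = -12 (w = 42 - 6*9 = 42 - 54 = -12)
N = -16 (N = 4*(-4) = -16)
o(d, h) = 1
R(s, b) = -3*s
(w*1 + R(-9, o(-4, N)))*(-13) = (-12*1 - 3*(-9))*(-13) = (-12 + 27)*(-13) = 15*(-13) = -195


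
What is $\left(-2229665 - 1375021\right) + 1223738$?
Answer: $-2380948$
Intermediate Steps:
$\left(-2229665 - 1375021\right) + 1223738 = -3604686 + 1223738 = -2380948$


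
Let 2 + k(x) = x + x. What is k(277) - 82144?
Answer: -81592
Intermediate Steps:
k(x) = -2 + 2*x (k(x) = -2 + (x + x) = -2 + 2*x)
k(277) - 82144 = (-2 + 2*277) - 82144 = (-2 + 554) - 82144 = 552 - 82144 = -81592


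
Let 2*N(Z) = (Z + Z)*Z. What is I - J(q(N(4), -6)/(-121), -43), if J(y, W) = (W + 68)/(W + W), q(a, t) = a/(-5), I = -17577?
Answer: -1511597/86 ≈ -17577.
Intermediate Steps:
N(Z) = Z**2 (N(Z) = ((Z + Z)*Z)/2 = ((2*Z)*Z)/2 = (2*Z**2)/2 = Z**2)
q(a, t) = -a/5 (q(a, t) = a*(-1/5) = -a/5)
J(y, W) = (68 + W)/(2*W) (J(y, W) = (68 + W)/((2*W)) = (68 + W)*(1/(2*W)) = (68 + W)/(2*W))
I - J(q(N(4), -6)/(-121), -43) = -17577 - (68 - 43)/(2*(-43)) = -17577 - (-1)*25/(2*43) = -17577 - 1*(-25/86) = -17577 + 25/86 = -1511597/86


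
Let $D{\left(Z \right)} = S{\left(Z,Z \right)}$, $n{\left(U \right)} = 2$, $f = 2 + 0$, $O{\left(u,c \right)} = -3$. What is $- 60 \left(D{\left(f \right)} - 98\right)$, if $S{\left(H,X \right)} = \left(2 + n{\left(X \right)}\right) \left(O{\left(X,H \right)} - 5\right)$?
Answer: $7800$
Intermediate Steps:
$f = 2$
$S{\left(H,X \right)} = -32$ ($S{\left(H,X \right)} = \left(2 + 2\right) \left(-3 - 5\right) = 4 \left(-8\right) = -32$)
$D{\left(Z \right)} = -32$
$- 60 \left(D{\left(f \right)} - 98\right) = - 60 \left(-32 - 98\right) = \left(-60\right) \left(-130\right) = 7800$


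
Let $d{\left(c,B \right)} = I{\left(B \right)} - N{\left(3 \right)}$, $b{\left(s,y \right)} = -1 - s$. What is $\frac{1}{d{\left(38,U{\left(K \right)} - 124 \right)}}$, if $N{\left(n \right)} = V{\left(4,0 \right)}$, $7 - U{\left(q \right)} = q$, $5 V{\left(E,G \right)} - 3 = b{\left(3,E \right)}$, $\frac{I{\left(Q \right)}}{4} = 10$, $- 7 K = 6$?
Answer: $\frac{5}{201} \approx 0.024876$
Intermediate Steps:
$K = - \frac{6}{7}$ ($K = \left(- \frac{1}{7}\right) 6 = - \frac{6}{7} \approx -0.85714$)
$I{\left(Q \right)} = 40$ ($I{\left(Q \right)} = 4 \cdot 10 = 40$)
$V{\left(E,G \right)} = - \frac{1}{5}$ ($V{\left(E,G \right)} = \frac{3}{5} + \frac{-1 - 3}{5} = \frac{3}{5} + \frac{1}{5} \left(-4\right) = \frac{3}{5} - \frac{4}{5} = - \frac{1}{5}$)
$U{\left(q \right)} = 7 - q$
$N{\left(n \right)} = - \frac{1}{5}$
$d{\left(c,B \right)} = \frac{201}{5}$ ($d{\left(c,B \right)} = 40 - - \frac{1}{5} = 40 + \frac{1}{5} = \frac{201}{5}$)
$\frac{1}{d{\left(38,U{\left(K \right)} - 124 \right)}} = \frac{1}{\frac{201}{5}} = \frac{5}{201}$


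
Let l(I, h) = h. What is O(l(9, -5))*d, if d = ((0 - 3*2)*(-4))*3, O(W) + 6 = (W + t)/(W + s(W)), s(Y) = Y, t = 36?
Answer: -3276/5 ≈ -655.20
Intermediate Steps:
O(W) = -6 + (36 + W)/(2*W) (O(W) = -6 + (W + 36)/(W + W) = -6 + (36 + W)/((2*W)) = -6 + (36 + W)*(1/(2*W)) = -6 + (36 + W)/(2*W))
d = 72 (d = ((0 - 6)*(-4))*3 = -6*(-4)*3 = 24*3 = 72)
O(l(9, -5))*d = (-11/2 + 18/(-5))*72 = (-11/2 + 18*(-1/5))*72 = (-11/2 - 18/5)*72 = -91/10*72 = -3276/5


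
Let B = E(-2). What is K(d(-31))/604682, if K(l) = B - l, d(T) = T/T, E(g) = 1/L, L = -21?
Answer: -11/6349161 ≈ -1.7325e-6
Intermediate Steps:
E(g) = -1/21 (E(g) = 1/(-21) = -1/21)
d(T) = 1
B = -1/21 ≈ -0.047619
K(l) = -1/21 - l
K(d(-31))/604682 = (-1/21 - 1*1)/604682 = (-1/21 - 1)*(1/604682) = -22/21*1/604682 = -11/6349161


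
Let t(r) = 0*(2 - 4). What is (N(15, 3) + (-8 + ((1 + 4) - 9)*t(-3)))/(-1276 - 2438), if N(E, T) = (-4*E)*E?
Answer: 454/1857 ≈ 0.24448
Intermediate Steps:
t(r) = 0 (t(r) = 0*(-2) = 0)
N(E, T) = -4*E**2
(N(15, 3) + (-8 + ((1 + 4) - 9)*t(-3)))/(-1276 - 2438) = (-4*15**2 + (-8 + ((1 + 4) - 9)*0))/(-1276 - 2438) = (-4*225 + (-8 + (5 - 9)*0))/(-3714) = (-900 + (-8 - 4*0))*(-1/3714) = (-900 + (-8 + 0))*(-1/3714) = (-900 - 8)*(-1/3714) = -908*(-1/3714) = 454/1857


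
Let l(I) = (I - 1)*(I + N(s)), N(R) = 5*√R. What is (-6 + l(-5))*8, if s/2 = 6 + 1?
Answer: 192 - 240*√14 ≈ -706.00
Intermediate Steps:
s = 14 (s = 2*(6 + 1) = 2*7 = 14)
l(I) = (-1 + I)*(I + 5*√14) (l(I) = (I - 1)*(I + 5*√14) = (-1 + I)*(I + 5*√14))
(-6 + l(-5))*8 = (-6 + ((-5)² - 1*(-5) - 5*√14 + 5*(-5)*√14))*8 = (-6 + (25 + 5 - 5*√14 - 25*√14))*8 = (-6 + (30 - 30*√14))*8 = (24 - 30*√14)*8 = 192 - 240*√14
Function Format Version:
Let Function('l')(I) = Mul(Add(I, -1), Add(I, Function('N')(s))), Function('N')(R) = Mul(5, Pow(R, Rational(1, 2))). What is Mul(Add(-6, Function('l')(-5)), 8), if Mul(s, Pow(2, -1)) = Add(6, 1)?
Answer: Add(192, Mul(-240, Pow(14, Rational(1, 2)))) ≈ -706.00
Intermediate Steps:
s = 14 (s = Mul(2, Add(6, 1)) = Mul(2, 7) = 14)
Function('l')(I) = Mul(Add(-1, I), Add(I, Mul(5, Pow(14, Rational(1, 2))))) (Function('l')(I) = Mul(Add(I, -1), Add(I, Mul(5, Pow(14, Rational(1, 2))))) = Mul(Add(-1, I), Add(I, Mul(5, Pow(14, Rational(1, 2))))))
Mul(Add(-6, Function('l')(-5)), 8) = Mul(Add(-6, Add(Pow(-5, 2), Mul(-1, -5), Mul(-5, Pow(14, Rational(1, 2))), Mul(5, -5, Pow(14, Rational(1, 2))))), 8) = Mul(Add(-6, Add(25, 5, Mul(-5, Pow(14, Rational(1, 2))), Mul(-25, Pow(14, Rational(1, 2))))), 8) = Mul(Add(-6, Add(30, Mul(-30, Pow(14, Rational(1, 2))))), 8) = Mul(Add(24, Mul(-30, Pow(14, Rational(1, 2)))), 8) = Add(192, Mul(-240, Pow(14, Rational(1, 2))))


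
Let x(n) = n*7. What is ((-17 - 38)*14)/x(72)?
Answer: -55/36 ≈ -1.5278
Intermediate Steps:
x(n) = 7*n
((-17 - 38)*14)/x(72) = ((-17 - 38)*14)/((7*72)) = -55*14/504 = -770*1/504 = -55/36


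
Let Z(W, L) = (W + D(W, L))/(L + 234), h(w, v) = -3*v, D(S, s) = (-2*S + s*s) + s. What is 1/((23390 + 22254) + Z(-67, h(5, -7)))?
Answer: 255/11639749 ≈ 2.1908e-5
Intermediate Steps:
D(S, s) = s + s² - 2*S (D(S, s) = (-2*S + s²) + s = (s² - 2*S) + s = s + s² - 2*S)
Z(W, L) = (L + L² - W)/(234 + L) (Z(W, L) = (W + (L + L² - 2*W))/(L + 234) = (L + L² - W)/(234 + L))
1/((23390 + 22254) + Z(-67, h(5, -7))) = 1/((23390 + 22254) + (-3*(-7) + (-3*(-7))² - 1*(-67))/(234 - 3*(-7))) = 1/(45644 + (21 + 21² + 67)/(234 + 21)) = 1/(45644 + (21 + 441 + 67)/255) = 1/(45644 + (1/255)*529) = 1/(45644 + 529/255) = 1/(11639749/255) = 255/11639749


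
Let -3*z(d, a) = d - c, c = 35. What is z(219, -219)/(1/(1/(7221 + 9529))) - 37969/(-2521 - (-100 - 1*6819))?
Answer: -106041749/12277750 ≈ -8.6369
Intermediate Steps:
z(d, a) = 35/3 - d/3 (z(d, a) = -(d - 1*35)/3 = -(d - 35)/3 = -(-35 + d)/3 = 35/3 - d/3)
z(219, -219)/(1/(1/(7221 + 9529))) - 37969/(-2521 - (-100 - 1*6819)) = (35/3 - ⅓*219)/(1/(1/(7221 + 9529))) - 37969/(-2521 - (-100 - 1*6819)) = (35/3 - 73)/(1/(1/16750)) - 37969/(-2521 - (-100 - 6819)) = -184/(3*(1/(1/16750))) - 37969/(-2521 - 1*(-6919)) = -184/3/16750 - 37969/(-2521 + 6919) = -184/3*1/16750 - 37969/4398 = -92/25125 - 37969*1/4398 = -92/25125 - 37969/4398 = -106041749/12277750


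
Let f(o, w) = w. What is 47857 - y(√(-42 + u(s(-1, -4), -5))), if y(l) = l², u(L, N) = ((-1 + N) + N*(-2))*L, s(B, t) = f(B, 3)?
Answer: 47887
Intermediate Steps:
s(B, t) = 3
u(L, N) = L*(-1 - N) (u(L, N) = ((-1 + N) - 2*N)*L = (-1 - N)*L = L*(-1 - N))
47857 - y(√(-42 + u(s(-1, -4), -5))) = 47857 - (√(-42 - 1*3*(1 - 5)))² = 47857 - (√(-42 - 1*3*(-4)))² = 47857 - (√(-42 + 12))² = 47857 - (√(-30))² = 47857 - (I*√30)² = 47857 - 1*(-30) = 47857 + 30 = 47887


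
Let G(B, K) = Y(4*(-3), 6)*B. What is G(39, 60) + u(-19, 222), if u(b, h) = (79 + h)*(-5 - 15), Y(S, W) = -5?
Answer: -6215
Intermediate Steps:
u(b, h) = -1580 - 20*h (u(b, h) = (79 + h)*(-20) = -1580 - 20*h)
G(B, K) = -5*B
G(39, 60) + u(-19, 222) = -5*39 + (-1580 - 20*222) = -195 + (-1580 - 4440) = -195 - 6020 = -6215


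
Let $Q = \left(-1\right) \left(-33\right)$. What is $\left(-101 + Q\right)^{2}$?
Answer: $4624$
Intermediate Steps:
$Q = 33$
$\left(-101 + Q\right)^{2} = \left(-101 + 33\right)^{2} = \left(-68\right)^{2} = 4624$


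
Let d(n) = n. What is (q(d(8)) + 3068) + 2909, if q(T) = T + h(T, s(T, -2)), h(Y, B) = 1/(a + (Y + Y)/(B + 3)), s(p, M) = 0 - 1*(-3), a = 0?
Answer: 47883/8 ≈ 5985.4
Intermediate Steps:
s(p, M) = 3 (s(p, M) = 0 + 3 = 3)
h(Y, B) = (3 + B)/(2*Y) (h(Y, B) = 1/(0 + (Y + Y)/(B + 3)) = 1/(0 + (2*Y)/(3 + B)) = 1/(0 + 2*Y/(3 + B)) = 1/(2*Y/(3 + B)) = (3 + B)/(2*Y))
q(T) = T + 3/T (q(T) = T + (3 + 3)/(2*T) = T + (1/2)*6/T = T + 3/T)
(q(d(8)) + 3068) + 2909 = ((8 + 3/8) + 3068) + 2909 = (67/8 + 3068) + 2909 = 24611/8 + 2909 = 47883/8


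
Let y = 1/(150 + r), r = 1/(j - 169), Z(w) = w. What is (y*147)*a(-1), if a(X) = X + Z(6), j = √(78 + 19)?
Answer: 3138031785/640389301 + 735*√97/640389301 ≈ 4.9002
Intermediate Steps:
j = √97 ≈ 9.8489
r = 1/(-169 + √97) (r = 1/(√97 - 169) = 1/(-169 + √97) ≈ -0.0062833)
a(X) = 6 + X (a(X) = X + 6 = 6 + X)
y = 1/(4269431/28464 - √97/28464) (y = 1/(150 + (-169/28464 - √97/28464)) = 1/(4269431/28464 - √97/28464) ≈ 0.0066669)
(y*147)*a(-1) = ((4269431/640389301 + √97/640389301)*147)*(6 - 1) = (627606357/640389301 + 147*√97/640389301)*5 = 3138031785/640389301 + 735*√97/640389301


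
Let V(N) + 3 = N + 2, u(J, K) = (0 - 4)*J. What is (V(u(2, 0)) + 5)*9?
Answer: -36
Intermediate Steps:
u(J, K) = -4*J
V(N) = -1 + N (V(N) = -3 + (N + 2) = -3 + (2 + N) = -1 + N)
(V(u(2, 0)) + 5)*9 = ((-1 - 4*2) + 5)*9 = ((-1 - 8) + 5)*9 = (-9 + 5)*9 = -4*9 = -36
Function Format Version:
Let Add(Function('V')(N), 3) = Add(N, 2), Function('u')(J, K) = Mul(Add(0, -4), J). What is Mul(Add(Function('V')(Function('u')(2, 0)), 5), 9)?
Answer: -36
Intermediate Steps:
Function('u')(J, K) = Mul(-4, J)
Function('V')(N) = Add(-1, N) (Function('V')(N) = Add(-3, Add(N, 2)) = Add(-3, Add(2, N)) = Add(-1, N))
Mul(Add(Function('V')(Function('u')(2, 0)), 5), 9) = Mul(Add(Add(-1, Mul(-4, 2)), 5), 9) = Mul(Add(Add(-1, -8), 5), 9) = Mul(Add(-9, 5), 9) = Mul(-4, 9) = -36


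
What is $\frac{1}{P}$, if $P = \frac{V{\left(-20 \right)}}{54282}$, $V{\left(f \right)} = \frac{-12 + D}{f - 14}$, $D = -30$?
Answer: $\frac{307598}{7} \approx 43943.0$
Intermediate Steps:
$V{\left(f \right)} = - \frac{42}{-14 + f}$ ($V{\left(f \right)} = \frac{-12 - 30}{f - 14} = - \frac{42}{-14 + f}$)
$P = \frac{7}{307598}$ ($P = \frac{\left(-42\right) \frac{1}{-14 - 20}}{54282} = - \frac{42}{-34} \cdot \frac{1}{54282} = \left(-42\right) \left(- \frac{1}{34}\right) \frac{1}{54282} = \frac{21}{17} \cdot \frac{1}{54282} = \frac{7}{307598} \approx 2.2757 \cdot 10^{-5}$)
$\frac{1}{P} = \frac{1}{\frac{7}{307598}} = \frac{307598}{7}$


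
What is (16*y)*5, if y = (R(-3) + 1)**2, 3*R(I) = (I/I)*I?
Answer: 0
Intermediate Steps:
R(I) = I/3 (R(I) = ((I/I)*I)/3 = (1*I)/3 = I/3)
y = 0 (y = ((1/3)*(-3) + 1)**2 = (-1 + 1)**2 = 0**2 = 0)
(16*y)*5 = (16*0)*5 = 0*5 = 0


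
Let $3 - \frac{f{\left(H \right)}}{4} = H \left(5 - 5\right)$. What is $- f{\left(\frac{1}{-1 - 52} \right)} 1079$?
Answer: $-12948$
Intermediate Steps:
$f{\left(H \right)} = 12$ ($f{\left(H \right)} = 12 - 4 H \left(5 - 5\right) = 12 - 4 H 0 = 12 - 0 = 12 + 0 = 12$)
$- f{\left(\frac{1}{-1 - 52} \right)} 1079 = - 12 \cdot 1079 = \left(-1\right) 12948 = -12948$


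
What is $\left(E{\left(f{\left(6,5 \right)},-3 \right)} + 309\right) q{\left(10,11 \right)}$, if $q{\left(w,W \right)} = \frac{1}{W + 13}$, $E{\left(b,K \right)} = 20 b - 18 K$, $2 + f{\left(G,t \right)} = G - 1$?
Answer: $\frac{141}{8} \approx 17.625$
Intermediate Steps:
$f{\left(G,t \right)} = -3 + G$ ($f{\left(G,t \right)} = -2 + \left(G - 1\right) = -2 + \left(-1 + G\right) = -3 + G$)
$E{\left(b,K \right)} = - 18 K + 20 b$
$q{\left(w,W \right)} = \frac{1}{13 + W}$
$\left(E{\left(f{\left(6,5 \right)},-3 \right)} + 309\right) q{\left(10,11 \right)} = \frac{\left(\left(-18\right) \left(-3\right) + 20 \left(-3 + 6\right)\right) + 309}{13 + 11} = \frac{\left(54 + 20 \cdot 3\right) + 309}{24} = \left(\left(54 + 60\right) + 309\right) \frac{1}{24} = \left(114 + 309\right) \frac{1}{24} = 423 \cdot \frac{1}{24} = \frac{141}{8}$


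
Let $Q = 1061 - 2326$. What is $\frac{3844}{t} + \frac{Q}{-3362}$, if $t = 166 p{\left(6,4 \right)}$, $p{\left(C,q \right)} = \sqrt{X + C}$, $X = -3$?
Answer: $\frac{1265}{3362} + \frac{1922 \sqrt{3}}{249} \approx 13.746$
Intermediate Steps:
$Q = -1265$ ($Q = 1061 - 2326 = -1265$)
$p{\left(C,q \right)} = \sqrt{-3 + C}$
$t = 166 \sqrt{3}$ ($t = 166 \sqrt{-3 + 6} = 166 \sqrt{3} \approx 287.52$)
$\frac{3844}{t} + \frac{Q}{-3362} = \frac{3844}{166 \sqrt{3}} - \frac{1265}{-3362} = 3844 \frac{\sqrt{3}}{498} - - \frac{1265}{3362} = \frac{1922 \sqrt{3}}{249} + \frac{1265}{3362} = \frac{1265}{3362} + \frac{1922 \sqrt{3}}{249}$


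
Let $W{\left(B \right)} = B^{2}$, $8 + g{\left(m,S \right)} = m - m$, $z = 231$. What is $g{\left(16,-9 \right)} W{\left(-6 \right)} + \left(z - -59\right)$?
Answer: $2$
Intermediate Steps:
$g{\left(m,S \right)} = -8$ ($g{\left(m,S \right)} = -8 + \left(m - m\right) = -8 + 0 = -8$)
$g{\left(16,-9 \right)} W{\left(-6 \right)} + \left(z - -59\right) = - 8 \left(-6\right)^{2} + \left(231 - -59\right) = \left(-8\right) 36 + \left(231 + 59\right) = -288 + 290 = 2$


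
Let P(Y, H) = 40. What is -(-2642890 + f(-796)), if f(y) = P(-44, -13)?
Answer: 2642850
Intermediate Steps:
f(y) = 40
-(-2642890 + f(-796)) = -(-2642890 + 40) = -1*(-2642850) = 2642850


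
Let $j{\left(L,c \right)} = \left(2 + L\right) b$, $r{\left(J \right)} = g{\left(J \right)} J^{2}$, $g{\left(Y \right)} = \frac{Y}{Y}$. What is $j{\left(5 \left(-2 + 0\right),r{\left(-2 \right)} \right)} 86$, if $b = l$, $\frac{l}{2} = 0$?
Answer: $0$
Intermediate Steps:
$l = 0$ ($l = 2 \cdot 0 = 0$)
$g{\left(Y \right)} = 1$
$b = 0$
$r{\left(J \right)} = J^{2}$ ($r{\left(J \right)} = 1 J^{2} = J^{2}$)
$j{\left(L,c \right)} = 0$ ($j{\left(L,c \right)} = \left(2 + L\right) 0 = 0$)
$j{\left(5 \left(-2 + 0\right),r{\left(-2 \right)} \right)} 86 = 0 \cdot 86 = 0$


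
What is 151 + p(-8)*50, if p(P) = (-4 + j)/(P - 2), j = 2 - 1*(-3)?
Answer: 146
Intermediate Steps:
j = 5 (j = 2 + 3 = 5)
p(P) = 1/(-2 + P) (p(P) = (-4 + 5)/(P - 2) = 1/(-2 + P))
151 + p(-8)*50 = 151 + 50/(-2 - 8) = 151 + 50/(-10) = 151 - ⅒*50 = 151 - 5 = 146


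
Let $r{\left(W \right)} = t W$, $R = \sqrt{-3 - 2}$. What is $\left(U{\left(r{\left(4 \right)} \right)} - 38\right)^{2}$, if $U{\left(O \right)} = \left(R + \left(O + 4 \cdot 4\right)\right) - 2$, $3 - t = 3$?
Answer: $\left(24 - i \sqrt{5}\right)^{2} \approx 571.0 - 107.33 i$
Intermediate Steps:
$t = 0$ ($t = 3 - 3 = 0$)
$R = i \sqrt{5}$ ($R = \sqrt{-5} = i \sqrt{5} \approx 2.2361 i$)
$r{\left(W \right)} = 0$ ($r{\left(W \right)} = 0 W = 0$)
$U{\left(O \right)} = 14 + O + i \sqrt{5}$ ($U{\left(O \right)} = \left(i \sqrt{5} + \left(O + 4 \cdot 4\right)\right) - 2 = \left(i \sqrt{5} + \left(O + 16\right)\right) - 2 = \left(i \sqrt{5} + \left(16 + O\right)\right) - 2 = \left(16 + O + i \sqrt{5}\right) - 2 = 14 + O + i \sqrt{5}$)
$\left(U{\left(r{\left(4 \right)} \right)} - 38\right)^{2} = \left(\left(14 + 0 + i \sqrt{5}\right) - 38\right)^{2} = \left(\left(14 + i \sqrt{5}\right) - 38\right)^{2} = \left(-24 + i \sqrt{5}\right)^{2}$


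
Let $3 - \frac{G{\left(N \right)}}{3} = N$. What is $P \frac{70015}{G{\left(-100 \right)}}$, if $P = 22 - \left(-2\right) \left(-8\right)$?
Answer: $\frac{140030}{103} \approx 1359.5$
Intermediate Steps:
$G{\left(N \right)} = 9 - 3 N$
$P = 6$ ($P = 22 - 16 = 6$)
$P \frac{70015}{G{\left(-100 \right)}} = 6 \frac{70015}{9 - -300} = 6 \frac{70015}{9 + 300} = 6 \cdot \frac{70015}{309} = \frac{140030}{103}$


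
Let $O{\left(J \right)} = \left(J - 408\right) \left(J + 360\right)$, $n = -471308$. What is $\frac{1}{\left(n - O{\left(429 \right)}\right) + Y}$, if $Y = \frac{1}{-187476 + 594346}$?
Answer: $- \frac{406870}{198502514989} \approx -2.0497 \cdot 10^{-6}$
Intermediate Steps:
$O{\left(J \right)} = \left(-408 + J\right) \left(360 + J\right)$
$Y = \frac{1}{406870} \approx 2.4578 \cdot 10^{-6}$
$\frac{1}{\left(n - O{\left(429 \right)}\right) + Y} = \frac{1}{\left(-471308 - \left(-146880 + 429^{2} - 20592\right)\right) + \frac{1}{406870}} = \frac{1}{\left(-471308 - \left(-146880 + 184041 - 20592\right)\right) + \frac{1}{406870}} = \frac{1}{\left(-471308 - 16569\right) + \frac{1}{406870}} = \frac{1}{-487877 + \frac{1}{406870}} = \frac{1}{- \frac{198502514989}{406870}} = - \frac{406870}{198502514989}$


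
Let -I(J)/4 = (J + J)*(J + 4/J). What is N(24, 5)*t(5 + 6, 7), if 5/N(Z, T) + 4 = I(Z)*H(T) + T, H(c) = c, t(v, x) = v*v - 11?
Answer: -50/2109 ≈ -0.023708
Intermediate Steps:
t(v, x) = -11 + v² (t(v, x) = v² - 11 = -11 + v²)
I(J) = -8*J*(J + 4/J) (I(J) = -4*(J + J)*(J + 4/J) = -4*2*J*(J + 4/J) = -8*J*(J + 4/J))
N(Z, T) = 5/(-4 + T + T*(-32 - 8*Z²)) (N(Z, T) = 5/(-4 + ((-32 - 8*Z²)*T + T)) = 5/(-4 + (T*(-32 - 8*Z²) + T)) = 5/(-4 + (T + T*(-32 - 8*Z²))) = 5/(-4 + T + T*(-32 - 8*Z²)))
N(24, 5)*t(5 + 6, 7) = (-5/(4 - 1*5 + 8*5*(4 + 24²)))*(-11 + (5 + 6)²) = (-5/(4 - 5 + 8*5*(4 + 576)))*(-11 + 11²) = (-5/(4 - 5 + 8*5*580))*(-11 + 121) = -5/(4 - 5 + 23200)*110 = -5/23199*110 = -50/2109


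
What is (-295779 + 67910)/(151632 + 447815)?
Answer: -227869/599447 ≈ -0.38013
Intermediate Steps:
(-295779 + 67910)/(151632 + 447815) = -227869/599447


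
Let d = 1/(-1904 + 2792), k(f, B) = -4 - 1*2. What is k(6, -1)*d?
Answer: -1/148 ≈ -0.0067568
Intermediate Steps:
k(f, B) = -6 (k(f, B) = -4 - 2 = -6)
d = 1/888 ≈ 0.0011261
k(6, -1)*d = -6*1/888 = -1/148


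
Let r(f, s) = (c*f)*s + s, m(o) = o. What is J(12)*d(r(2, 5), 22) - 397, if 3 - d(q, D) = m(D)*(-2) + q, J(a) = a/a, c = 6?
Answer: -415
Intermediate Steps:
J(a) = 1
r(f, s) = s + 6*f*s (r(f, s) = (6*f)*s + s = 6*f*s + s = s + 6*f*s)
d(q, D) = 3 - q + 2*D (d(q, D) = 3 - (D*(-2) + q) = 3 - (-2*D + q) = 3 - (q - 2*D) = 3 + (-q + 2*D) = 3 - q + 2*D)
J(12)*d(r(2, 5), 22) - 397 = 1*(3 - 5*(1 + 6*2) + 2*22) - 397 = 1*(3 - 5*(1 + 12) + 44) - 397 = 1*(3 - 5*13 + 44) - 397 = 1*(3 - 1*65 + 44) - 397 = 1*(3 - 65 + 44) - 397 = 1*(-18) - 397 = -18 - 397 = -415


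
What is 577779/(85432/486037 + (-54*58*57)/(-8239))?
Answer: 2313692225849697/87473143636 ≈ 26450.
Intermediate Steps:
577779/(85432/486037 + (-54*58*57)/(-8239)) = 577779/(85432*(1/486037) - 3132*57*(-1/8239)) = 577779/(85432/486037 - 178524*(-1/8239)) = 577779/(85432/486037 + 178524/8239) = 577779/(87473143636/4004458843) = 577779*(4004458843/87473143636) = 2313692225849697/87473143636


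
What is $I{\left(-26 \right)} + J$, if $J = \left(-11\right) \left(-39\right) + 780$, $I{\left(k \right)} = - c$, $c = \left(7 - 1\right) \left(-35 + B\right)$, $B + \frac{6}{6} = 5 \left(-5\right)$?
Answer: $1575$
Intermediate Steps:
$B = -26$ ($B = -1 + 5 \left(-5\right) = -1 - 25 = -26$)
$c = -366$ ($c = \left(7 - 1\right) \left(-35 - 26\right) = 6 \left(-61\right) = -366$)
$I{\left(k \right)} = 366$ ($I{\left(k \right)} = \left(-1\right) \left(-366\right) = 366$)
$J = 1209$ ($J = 429 + 780 = 1209$)
$I{\left(-26 \right)} + J = 366 + 1209 = 1575$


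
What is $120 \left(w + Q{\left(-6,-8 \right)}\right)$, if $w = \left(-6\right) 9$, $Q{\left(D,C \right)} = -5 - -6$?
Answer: $-6360$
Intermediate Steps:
$Q{\left(D,C \right)} = 1$ ($Q{\left(D,C \right)} = -5 + 6 = 1$)
$w = -54$
$120 \left(w + Q{\left(-6,-8 \right)}\right) = 120 \left(-54 + 1\right) = 120 \left(-53\right) = -6360$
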